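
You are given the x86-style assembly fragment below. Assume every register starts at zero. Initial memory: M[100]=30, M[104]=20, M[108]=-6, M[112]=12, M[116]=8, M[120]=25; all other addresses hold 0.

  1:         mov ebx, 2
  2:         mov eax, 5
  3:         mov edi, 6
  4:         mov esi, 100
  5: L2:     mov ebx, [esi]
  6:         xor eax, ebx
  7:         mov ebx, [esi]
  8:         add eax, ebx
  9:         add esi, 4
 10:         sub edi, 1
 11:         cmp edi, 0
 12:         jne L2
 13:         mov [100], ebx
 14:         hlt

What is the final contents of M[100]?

25

ebx=2
eax=5
edi=6
esi=100
ebx=M[100]=30
eax=5^30=27
ebx=M[100]=30
eax=27+30=57
esi=100+4=104
edi=6-1=5
cmp edi, 0  (cmp 5,0)
jne L2: taken
ebx=M[104]=20
eax=57^20=45
ebx=M[104]=20
eax=45+20=65
esi=104+4=108
edi=5-1=4
cmp edi, 0  (cmp 4,0)
jne L2: taken
ebx=M[108]=-6
eax=65^(-6)=-69
ebx=M[108]=-6
eax=(-69)+(-6)=-75
esi=108+4=112
edi=4-1=3
cmp edi, 0  (cmp 3,0)
jne L2: taken
ebx=M[112]=12
eax=(-75)^12=-71
ebx=M[112]=12
eax=(-71)+12=-59
esi=112+4=116
edi=3-1=2
cmp edi, 0  (cmp 2,0)
jne L2: taken
ebx=M[116]=8
eax=(-59)^8=-51
ebx=M[116]=8
eax=(-51)+8=-43
esi=116+4=120
edi=2-1=1
cmp edi, 0  (cmp 1,0)
jne L2: taken
ebx=M[120]=25
eax=(-43)^25=-52
ebx=M[120]=25
eax=(-52)+25=-27
esi=120+4=124
edi=1-1=0
cmp edi, 0  (cmp 0,0)
jne L2: not taken
mov [100], ebx → M[100]=25
halt.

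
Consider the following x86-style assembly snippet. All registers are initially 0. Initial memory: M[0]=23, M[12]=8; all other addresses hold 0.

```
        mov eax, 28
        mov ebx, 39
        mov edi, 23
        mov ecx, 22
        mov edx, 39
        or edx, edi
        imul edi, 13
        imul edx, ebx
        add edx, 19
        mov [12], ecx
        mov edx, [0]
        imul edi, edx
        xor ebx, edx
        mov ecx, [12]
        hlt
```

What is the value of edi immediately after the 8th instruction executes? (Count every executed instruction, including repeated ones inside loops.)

eax=28
ebx=39
edi=23
ecx=22
edx=39
edx=39|23=55
edi=23*13=299
edx=55*39=2145
After step 8: edi = 299.

299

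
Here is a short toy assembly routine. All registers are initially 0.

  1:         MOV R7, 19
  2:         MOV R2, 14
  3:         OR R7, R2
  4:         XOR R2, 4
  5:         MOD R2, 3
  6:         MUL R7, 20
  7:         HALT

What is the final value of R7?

after MOV R7, 19: R7=19
after MOV R2, 14: R2=14
after OR R7, R2: R7=19|14=31
after XOR R2, 4: R2=14^4=10
after MOD R2, 3: R2=10%3=1
after MUL R7, 20: R7=31*20=620
halt.

620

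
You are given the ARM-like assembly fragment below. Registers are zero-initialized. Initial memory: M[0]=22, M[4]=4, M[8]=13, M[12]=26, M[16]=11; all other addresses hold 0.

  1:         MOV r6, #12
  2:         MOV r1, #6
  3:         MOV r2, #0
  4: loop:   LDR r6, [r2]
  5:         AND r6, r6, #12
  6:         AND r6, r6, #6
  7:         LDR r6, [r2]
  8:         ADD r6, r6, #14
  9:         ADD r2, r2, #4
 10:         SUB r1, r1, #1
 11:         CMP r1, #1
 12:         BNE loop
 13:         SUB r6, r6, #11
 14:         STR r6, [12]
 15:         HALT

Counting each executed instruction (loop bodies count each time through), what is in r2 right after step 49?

20

r6=12
r1=6
r2=0
r6=M[0]=22
r6=22&12=4
r6=4&6=4
r6=M[0]=22
r6=22+14=36
r2=0+4=4
r1=6-1=5
CMP r1, #1  (cmp 5,1)
BNE loop: taken
r6=M[4]=4
r6=4&12=4
r6=4&6=4
r6=M[4]=4
r6=4+14=18
r2=4+4=8
r1=5-1=4
CMP r1, #1  (cmp 4,1)
BNE loop: taken
r6=M[8]=13
r6=13&12=12
r6=12&6=4
r6=M[8]=13
r6=13+14=27
r2=8+4=12
r1=4-1=3
CMP r1, #1  (cmp 3,1)
BNE loop: taken
r6=M[12]=26
r6=26&12=8
r6=8&6=0
r6=M[12]=26
r6=26+14=40
r2=12+4=16
r1=3-1=2
CMP r1, #1  (cmp 2,1)
BNE loop: taken
r6=M[16]=11
r6=11&12=8
r6=8&6=0
r6=M[16]=11
r6=11+14=25
r2=16+4=20
r1=2-1=1
CMP r1, #1  (cmp 1,1)
BNE loop: not taken
r6=25-11=14
After step 49: r2 = 20.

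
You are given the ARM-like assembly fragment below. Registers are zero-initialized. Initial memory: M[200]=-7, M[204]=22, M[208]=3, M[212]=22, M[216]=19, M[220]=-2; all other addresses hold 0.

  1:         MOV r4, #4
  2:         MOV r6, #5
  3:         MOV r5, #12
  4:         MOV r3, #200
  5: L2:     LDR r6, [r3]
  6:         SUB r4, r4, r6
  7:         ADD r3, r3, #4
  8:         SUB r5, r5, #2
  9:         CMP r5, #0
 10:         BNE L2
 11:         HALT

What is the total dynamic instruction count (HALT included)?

after MOV r4, #4: r4=4
after MOV r6, #5: r6=5
after MOV r5, #12: r5=12
after MOV r3, #200: r3=200
after LDR r6, [r3]: r6=M[200]=-7
after SUB r4, r4, r6: r4=4-(-7)=11
after ADD r3, r3, #4: r3=200+4=204
after SUB r5, r5, #2: r5=12-2=10
CMP r5, #0  (cmp 10,0)
BNE L2: taken
after LDR r6, [r3]: r6=M[204]=22
after SUB r4, r4, r6: r4=11-22=-11
after ADD r3, r3, #4: r3=204+4=208
after SUB r5, r5, #2: r5=10-2=8
CMP r5, #0  (cmp 8,0)
BNE L2: taken
after LDR r6, [r3]: r6=M[208]=3
after SUB r4, r4, r6: r4=(-11)-3=-14
after ADD r3, r3, #4: r3=208+4=212
after SUB r5, r5, #2: r5=8-2=6
CMP r5, #0  (cmp 6,0)
BNE L2: taken
after LDR r6, [r3]: r6=M[212]=22
after SUB r4, r4, r6: r4=(-14)-22=-36
after ADD r3, r3, #4: r3=212+4=216
after SUB r5, r5, #2: r5=6-2=4
CMP r5, #0  (cmp 4,0)
BNE L2: taken
after LDR r6, [r3]: r6=M[216]=19
after SUB r4, r4, r6: r4=(-36)-19=-55
after ADD r3, r3, #4: r3=216+4=220
after SUB r5, r5, #2: r5=4-2=2
CMP r5, #0  (cmp 2,0)
BNE L2: taken
after LDR r6, [r3]: r6=M[220]=-2
after SUB r4, r4, r6: r4=(-55)-(-2)=-53
after ADD r3, r3, #4: r3=220+4=224
after SUB r5, r5, #2: r5=2-2=0
CMP r5, #0  (cmp 0,0)
BNE L2: not taken
halt.
Total executed instructions: 41.

41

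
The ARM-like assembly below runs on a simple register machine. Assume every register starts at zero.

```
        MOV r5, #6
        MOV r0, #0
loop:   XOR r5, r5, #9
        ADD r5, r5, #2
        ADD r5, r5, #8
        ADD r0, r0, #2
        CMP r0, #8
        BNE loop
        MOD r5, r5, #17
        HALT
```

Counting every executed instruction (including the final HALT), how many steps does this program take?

28

MOV r5, #6 → r5=6
MOV r0, #0 → r0=0
XOR r5, r5, #9 → r5=6^9=15
ADD r5, r5, #2 → r5=15+2=17
ADD r5, r5, #8 → r5=17+8=25
ADD r0, r0, #2 → r0=0+2=2
CMP r0, #8  (cmp 2,8)
BNE loop: taken
XOR r5, r5, #9 → r5=25^9=16
ADD r5, r5, #2 → r5=16+2=18
ADD r5, r5, #8 → r5=18+8=26
ADD r0, r0, #2 → r0=2+2=4
CMP r0, #8  (cmp 4,8)
BNE loop: taken
XOR r5, r5, #9 → r5=26^9=19
ADD r5, r5, #2 → r5=19+2=21
ADD r5, r5, #8 → r5=21+8=29
ADD r0, r0, #2 → r0=4+2=6
CMP r0, #8  (cmp 6,8)
BNE loop: taken
XOR r5, r5, #9 → r5=29^9=20
ADD r5, r5, #2 → r5=20+2=22
ADD r5, r5, #8 → r5=22+8=30
ADD r0, r0, #2 → r0=6+2=8
CMP r0, #8  (cmp 8,8)
BNE loop: not taken
MOD r5, r5, #17 → r5=30%17=13
halt.
Total executed instructions: 28.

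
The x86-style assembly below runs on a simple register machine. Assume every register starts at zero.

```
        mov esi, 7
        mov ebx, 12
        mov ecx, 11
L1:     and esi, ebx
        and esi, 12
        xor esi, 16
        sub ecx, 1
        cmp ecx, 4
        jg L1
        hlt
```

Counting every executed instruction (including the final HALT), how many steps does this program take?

46

esi=7
ebx=12
ecx=11
esi=7&12=4
esi=4&12=4
esi=4^16=20
ecx=11-1=10
cmp ecx, 4  (cmp 10,4)
jg L1: taken
esi=20&12=4
esi=4&12=4
esi=4^16=20
ecx=10-1=9
cmp ecx, 4  (cmp 9,4)
jg L1: taken
esi=20&12=4
esi=4&12=4
esi=4^16=20
ecx=9-1=8
cmp ecx, 4  (cmp 8,4)
jg L1: taken
esi=20&12=4
esi=4&12=4
esi=4^16=20
ecx=8-1=7
cmp ecx, 4  (cmp 7,4)
jg L1: taken
esi=20&12=4
esi=4&12=4
esi=4^16=20
ecx=7-1=6
cmp ecx, 4  (cmp 6,4)
jg L1: taken
esi=20&12=4
esi=4&12=4
esi=4^16=20
ecx=6-1=5
cmp ecx, 4  (cmp 5,4)
jg L1: taken
esi=20&12=4
esi=4&12=4
esi=4^16=20
ecx=5-1=4
cmp ecx, 4  (cmp 4,4)
jg L1: not taken
halt.
Total executed instructions: 46.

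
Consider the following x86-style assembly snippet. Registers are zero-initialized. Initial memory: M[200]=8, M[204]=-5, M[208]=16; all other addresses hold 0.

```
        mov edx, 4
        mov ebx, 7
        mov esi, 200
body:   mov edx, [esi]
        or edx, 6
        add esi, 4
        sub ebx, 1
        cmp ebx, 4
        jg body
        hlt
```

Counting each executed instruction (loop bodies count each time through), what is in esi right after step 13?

208

mov edx, 4 → edx=4
mov ebx, 7 → ebx=7
mov esi, 200 → esi=200
mov edx, [esi] → edx=M[200]=8
or edx, 6 → edx=8|6=14
add esi, 4 → esi=200+4=204
sub ebx, 1 → ebx=7-1=6
cmp ebx, 4  (cmp 6,4)
jg body: taken
mov edx, [esi] → edx=M[204]=-5
or edx, 6 → edx=(-5)|6=-1
add esi, 4 → esi=204+4=208
sub ebx, 1 → ebx=6-1=5
After step 13: esi = 208.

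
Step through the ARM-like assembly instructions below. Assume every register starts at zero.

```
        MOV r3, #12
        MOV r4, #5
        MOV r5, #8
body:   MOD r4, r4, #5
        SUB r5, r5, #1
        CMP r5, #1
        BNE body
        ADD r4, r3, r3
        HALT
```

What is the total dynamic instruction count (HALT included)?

after MOV r3, #12: r3=12
after MOV r4, #5: r4=5
after MOV r5, #8: r5=8
after MOD r4, r4, #5: r4=5%5=0
after SUB r5, r5, #1: r5=8-1=7
CMP r5, #1  (cmp 7,1)
BNE body: taken
after MOD r4, r4, #5: r4=0%5=0
after SUB r5, r5, #1: r5=7-1=6
CMP r5, #1  (cmp 6,1)
BNE body: taken
after MOD r4, r4, #5: r4=0%5=0
after SUB r5, r5, #1: r5=6-1=5
CMP r5, #1  (cmp 5,1)
BNE body: taken
after MOD r4, r4, #5: r4=0%5=0
after SUB r5, r5, #1: r5=5-1=4
CMP r5, #1  (cmp 4,1)
BNE body: taken
after MOD r4, r4, #5: r4=0%5=0
after SUB r5, r5, #1: r5=4-1=3
CMP r5, #1  (cmp 3,1)
BNE body: taken
after MOD r4, r4, #5: r4=0%5=0
after SUB r5, r5, #1: r5=3-1=2
CMP r5, #1  (cmp 2,1)
BNE body: taken
after MOD r4, r4, #5: r4=0%5=0
after SUB r5, r5, #1: r5=2-1=1
CMP r5, #1  (cmp 1,1)
BNE body: not taken
after ADD r4, r3, r3: r4=12+12=24
halt.
Total executed instructions: 33.

33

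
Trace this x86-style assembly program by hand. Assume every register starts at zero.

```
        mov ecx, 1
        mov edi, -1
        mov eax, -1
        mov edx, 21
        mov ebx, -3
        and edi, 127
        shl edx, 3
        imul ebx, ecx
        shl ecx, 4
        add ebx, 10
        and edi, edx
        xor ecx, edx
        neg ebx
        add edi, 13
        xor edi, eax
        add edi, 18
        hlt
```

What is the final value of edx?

168

after mov ecx, 1: ecx=1
after mov edi, -1: edi=-1
after mov eax, -1: eax=-1
after mov edx, 21: edx=21
after mov ebx, -3: ebx=-3
after and edi, 127: edi=(-1)&127=127
after shl edx, 3: edx=21<<3=168
after imul ebx, ecx: ebx=(-3)*1=-3
after shl ecx, 4: ecx=1<<4=16
after add ebx, 10: ebx=(-3)+10=7
after and edi, edx: edi=127&168=40
after xor ecx, edx: ecx=16^168=184
after neg ebx: ebx=-(7)=-7
after add edi, 13: edi=40+13=53
after xor edi, eax: edi=53^(-1)=-54
after add edi, 18: edi=(-54)+18=-36
halt.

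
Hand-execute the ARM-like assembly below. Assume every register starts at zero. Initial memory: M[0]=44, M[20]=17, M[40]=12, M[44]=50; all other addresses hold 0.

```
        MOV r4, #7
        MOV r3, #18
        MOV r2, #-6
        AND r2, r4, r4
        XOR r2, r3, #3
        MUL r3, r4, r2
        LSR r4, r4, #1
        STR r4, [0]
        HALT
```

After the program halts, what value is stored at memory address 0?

after MOV r4, #7: r4=7
after MOV r3, #18: r3=18
after MOV r2, #-6: r2=-6
after AND r2, r4, r4: r2=7&7=7
after XOR r2, r3, #3: r2=18^3=17
after MUL r3, r4, r2: r3=7*17=119
after LSR r4, r4, #1: r4=7>>1=3
STR r4, [0] → M[0]=3
halt.

3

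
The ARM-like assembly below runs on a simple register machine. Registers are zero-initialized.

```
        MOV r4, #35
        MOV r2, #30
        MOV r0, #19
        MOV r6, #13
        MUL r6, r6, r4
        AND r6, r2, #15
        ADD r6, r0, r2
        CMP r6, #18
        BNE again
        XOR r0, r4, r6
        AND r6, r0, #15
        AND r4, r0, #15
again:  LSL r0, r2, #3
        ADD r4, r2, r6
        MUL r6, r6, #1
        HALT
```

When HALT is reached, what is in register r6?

49

after MOV r4, #35: r4=35
after MOV r2, #30: r2=30
after MOV r0, #19: r0=19
after MOV r6, #13: r6=13
after MUL r6, r6, r4: r6=13*35=455
after AND r6, r2, #15: r6=30&15=14
after ADD r6, r0, r2: r6=19+30=49
CMP r6, #18  (cmp 49,18)
BNE again: taken
after LSL r0, r2, #3: r0=30<<3=240
after ADD r4, r2, r6: r4=30+49=79
after MUL r6, r6, #1: r6=49*1=49
halt.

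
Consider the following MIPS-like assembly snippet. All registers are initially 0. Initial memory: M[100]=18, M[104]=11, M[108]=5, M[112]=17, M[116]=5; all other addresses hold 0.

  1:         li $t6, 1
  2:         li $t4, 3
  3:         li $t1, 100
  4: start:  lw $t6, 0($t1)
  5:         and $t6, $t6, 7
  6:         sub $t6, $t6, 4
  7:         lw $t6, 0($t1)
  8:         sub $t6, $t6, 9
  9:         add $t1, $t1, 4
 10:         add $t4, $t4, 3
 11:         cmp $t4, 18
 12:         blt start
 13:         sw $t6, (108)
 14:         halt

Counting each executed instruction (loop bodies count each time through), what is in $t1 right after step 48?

after li $t6, 1: $t6=1
after li $t4, 3: $t4=3
after li $t1, 100: $t1=100
after lw $t6, 0($t1): $t6=M[100]=18
after and $t6, $t6, 7: $t6=18&7=2
after sub $t6, $t6, 4: $t6=2-4=-2
after lw $t6, 0($t1): $t6=M[100]=18
after sub $t6, $t6, 9: $t6=18-9=9
after add $t1, $t1, 4: $t1=100+4=104
after add $t4, $t4, 3: $t4=3+3=6
cmp $t4, 18  (cmp 6,18)
blt start: taken
after lw $t6, 0($t1): $t6=M[104]=11
after and $t6, $t6, 7: $t6=11&7=3
after sub $t6, $t6, 4: $t6=3-4=-1
after lw $t6, 0($t1): $t6=M[104]=11
after sub $t6, $t6, 9: $t6=11-9=2
after add $t1, $t1, 4: $t1=104+4=108
after add $t4, $t4, 3: $t4=6+3=9
cmp $t4, 18  (cmp 9,18)
blt start: taken
after lw $t6, 0($t1): $t6=M[108]=5
after and $t6, $t6, 7: $t6=5&7=5
after sub $t6, $t6, 4: $t6=5-4=1
after lw $t6, 0($t1): $t6=M[108]=5
after sub $t6, $t6, 9: $t6=5-9=-4
after add $t1, $t1, 4: $t1=108+4=112
after add $t4, $t4, 3: $t4=9+3=12
cmp $t4, 18  (cmp 12,18)
blt start: taken
after lw $t6, 0($t1): $t6=M[112]=17
after and $t6, $t6, 7: $t6=17&7=1
after sub $t6, $t6, 4: $t6=1-4=-3
after lw $t6, 0($t1): $t6=M[112]=17
after sub $t6, $t6, 9: $t6=17-9=8
after add $t1, $t1, 4: $t1=112+4=116
after add $t4, $t4, 3: $t4=12+3=15
cmp $t4, 18  (cmp 15,18)
blt start: taken
after lw $t6, 0($t1): $t6=M[116]=5
after and $t6, $t6, 7: $t6=5&7=5
after sub $t6, $t6, 4: $t6=5-4=1
after lw $t6, 0($t1): $t6=M[116]=5
after sub $t6, $t6, 9: $t6=5-9=-4
after add $t1, $t1, 4: $t1=116+4=120
after add $t4, $t4, 3: $t4=15+3=18
cmp $t4, 18  (cmp 18,18)
blt start: not taken
After step 48: $t1 = 120.

120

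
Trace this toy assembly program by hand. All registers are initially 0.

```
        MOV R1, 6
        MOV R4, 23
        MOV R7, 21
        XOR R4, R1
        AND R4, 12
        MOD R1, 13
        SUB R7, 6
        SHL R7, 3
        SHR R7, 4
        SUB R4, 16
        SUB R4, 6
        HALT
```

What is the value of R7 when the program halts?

7

MOV R1, 6 → R1=6
MOV R4, 23 → R4=23
MOV R7, 21 → R7=21
XOR R4, R1 → R4=23^6=17
AND R4, 12 → R4=17&12=0
MOD R1, 13 → R1=6%13=6
SUB R7, 6 → R7=21-6=15
SHL R7, 3 → R7=15<<3=120
SHR R7, 4 → R7=120>>4=7
SUB R4, 16 → R4=0-16=-16
SUB R4, 6 → R4=(-16)-6=-22
halt.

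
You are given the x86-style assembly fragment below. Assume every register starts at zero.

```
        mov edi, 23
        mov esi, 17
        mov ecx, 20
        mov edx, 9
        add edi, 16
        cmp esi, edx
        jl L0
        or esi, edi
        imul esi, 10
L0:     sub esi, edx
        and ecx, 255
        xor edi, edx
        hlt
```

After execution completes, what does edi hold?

46

edi=23
esi=17
ecx=20
edx=9
edi=23+16=39
cmp esi, edx  (cmp 17,9)
jl L0: not taken
esi=17|39=55
esi=55*10=550
esi=550-9=541
ecx=20&255=20
edi=39^9=46
halt.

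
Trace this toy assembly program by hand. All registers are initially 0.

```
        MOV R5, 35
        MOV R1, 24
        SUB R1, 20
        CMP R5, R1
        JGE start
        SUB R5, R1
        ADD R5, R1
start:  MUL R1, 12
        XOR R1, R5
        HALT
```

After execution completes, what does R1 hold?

19

R5=35
R1=24
R1=24-20=4
CMP R5, R1  (cmp 35,4)
JGE start: taken
R1=4*12=48
R1=48^35=19
halt.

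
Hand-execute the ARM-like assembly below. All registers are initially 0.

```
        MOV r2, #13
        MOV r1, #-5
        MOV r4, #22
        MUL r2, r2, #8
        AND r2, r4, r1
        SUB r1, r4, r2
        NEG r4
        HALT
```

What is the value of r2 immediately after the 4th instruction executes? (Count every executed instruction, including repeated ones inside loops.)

MOV r2, #13 → r2=13
MOV r1, #-5 → r1=-5
MOV r4, #22 → r4=22
MUL r2, r2, #8 → r2=13*8=104
After step 4: r2 = 104.

104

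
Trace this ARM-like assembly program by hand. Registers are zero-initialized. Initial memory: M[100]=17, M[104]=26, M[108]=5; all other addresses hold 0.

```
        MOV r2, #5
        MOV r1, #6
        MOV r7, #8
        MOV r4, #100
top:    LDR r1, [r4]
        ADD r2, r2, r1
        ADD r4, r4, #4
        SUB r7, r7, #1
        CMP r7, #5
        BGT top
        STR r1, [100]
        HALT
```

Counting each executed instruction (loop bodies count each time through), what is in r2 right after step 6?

after MOV r2, #5: r2=5
after MOV r1, #6: r1=6
after MOV r7, #8: r7=8
after MOV r4, #100: r4=100
after LDR r1, [r4]: r1=M[100]=17
after ADD r2, r2, r1: r2=5+17=22
After step 6: r2 = 22.

22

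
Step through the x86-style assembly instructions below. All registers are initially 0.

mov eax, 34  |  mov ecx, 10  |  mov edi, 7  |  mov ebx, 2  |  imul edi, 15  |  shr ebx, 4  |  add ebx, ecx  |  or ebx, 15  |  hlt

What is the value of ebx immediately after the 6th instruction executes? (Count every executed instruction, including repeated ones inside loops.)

0

after mov eax, 34: eax=34
after mov ecx, 10: ecx=10
after mov edi, 7: edi=7
after mov ebx, 2: ebx=2
after imul edi, 15: edi=7*15=105
after shr ebx, 4: ebx=2>>4=0
After step 6: ebx = 0.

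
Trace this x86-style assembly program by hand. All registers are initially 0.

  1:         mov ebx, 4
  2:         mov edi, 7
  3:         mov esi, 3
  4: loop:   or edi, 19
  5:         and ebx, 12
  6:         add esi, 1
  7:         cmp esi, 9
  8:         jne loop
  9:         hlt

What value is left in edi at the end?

23

ebx=4
edi=7
esi=3
edi=7|19=23
ebx=4&12=4
esi=3+1=4
cmp esi, 9  (cmp 4,9)
jne loop: taken
edi=23|19=23
ebx=4&12=4
esi=4+1=5
cmp esi, 9  (cmp 5,9)
jne loop: taken
edi=23|19=23
ebx=4&12=4
esi=5+1=6
cmp esi, 9  (cmp 6,9)
jne loop: taken
edi=23|19=23
ebx=4&12=4
esi=6+1=7
cmp esi, 9  (cmp 7,9)
jne loop: taken
edi=23|19=23
ebx=4&12=4
esi=7+1=8
cmp esi, 9  (cmp 8,9)
jne loop: taken
edi=23|19=23
ebx=4&12=4
esi=8+1=9
cmp esi, 9  (cmp 9,9)
jne loop: not taken
halt.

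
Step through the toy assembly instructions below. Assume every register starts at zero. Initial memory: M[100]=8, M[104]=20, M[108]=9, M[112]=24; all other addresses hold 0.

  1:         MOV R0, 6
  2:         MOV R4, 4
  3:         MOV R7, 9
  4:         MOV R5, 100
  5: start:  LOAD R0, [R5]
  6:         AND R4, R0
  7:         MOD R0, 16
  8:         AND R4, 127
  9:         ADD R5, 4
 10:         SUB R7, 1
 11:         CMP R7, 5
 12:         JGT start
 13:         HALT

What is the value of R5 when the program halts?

R0=6
R4=4
R7=9
R5=100
R0=M[100]=8
R4=4&8=0
R0=8%16=8
R4=0&127=0
R5=100+4=104
R7=9-1=8
CMP R7, 5  (cmp 8,5)
JGT start: taken
R0=M[104]=20
R4=0&20=0
R0=20%16=4
R4=0&127=0
R5=104+4=108
R7=8-1=7
CMP R7, 5  (cmp 7,5)
JGT start: taken
R0=M[108]=9
R4=0&9=0
R0=9%16=9
R4=0&127=0
R5=108+4=112
R7=7-1=6
CMP R7, 5  (cmp 6,5)
JGT start: taken
R0=M[112]=24
R4=0&24=0
R0=24%16=8
R4=0&127=0
R5=112+4=116
R7=6-1=5
CMP R7, 5  (cmp 5,5)
JGT start: not taken
halt.

116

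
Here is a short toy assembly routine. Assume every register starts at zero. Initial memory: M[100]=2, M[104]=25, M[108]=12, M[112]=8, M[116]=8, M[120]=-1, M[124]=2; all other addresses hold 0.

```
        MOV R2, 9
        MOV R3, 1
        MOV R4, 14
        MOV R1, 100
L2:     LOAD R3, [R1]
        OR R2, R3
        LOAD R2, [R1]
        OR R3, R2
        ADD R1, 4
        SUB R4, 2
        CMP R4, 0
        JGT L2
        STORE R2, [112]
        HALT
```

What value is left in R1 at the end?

R2=9
R3=1
R4=14
R1=100
R3=M[100]=2
R2=9|2=11
R2=M[100]=2
R3=2|2=2
R1=100+4=104
R4=14-2=12
CMP R4, 0  (cmp 12,0)
JGT L2: taken
R3=M[104]=25
R2=2|25=27
R2=M[104]=25
R3=25|25=25
R1=104+4=108
R4=12-2=10
CMP R4, 0  (cmp 10,0)
JGT L2: taken
R3=M[108]=12
R2=25|12=29
R2=M[108]=12
R3=12|12=12
R1=108+4=112
R4=10-2=8
CMP R4, 0  (cmp 8,0)
JGT L2: taken
R3=M[112]=8
R2=12|8=12
R2=M[112]=8
R3=8|8=8
R1=112+4=116
R4=8-2=6
CMP R4, 0  (cmp 6,0)
JGT L2: taken
R3=M[116]=8
R2=8|8=8
R2=M[116]=8
R3=8|8=8
R1=116+4=120
R4=6-2=4
CMP R4, 0  (cmp 4,0)
JGT L2: taken
R3=M[120]=-1
R2=8|(-1)=-1
R2=M[120]=-1
R3=(-1)|(-1)=-1
R1=120+4=124
R4=4-2=2
CMP R4, 0  (cmp 2,0)
JGT L2: taken
R3=M[124]=2
R2=(-1)|2=-1
R2=M[124]=2
R3=2|2=2
R1=124+4=128
R4=2-2=0
CMP R4, 0  (cmp 0,0)
JGT L2: not taken
STORE R2, [112] → M[112]=2
halt.

128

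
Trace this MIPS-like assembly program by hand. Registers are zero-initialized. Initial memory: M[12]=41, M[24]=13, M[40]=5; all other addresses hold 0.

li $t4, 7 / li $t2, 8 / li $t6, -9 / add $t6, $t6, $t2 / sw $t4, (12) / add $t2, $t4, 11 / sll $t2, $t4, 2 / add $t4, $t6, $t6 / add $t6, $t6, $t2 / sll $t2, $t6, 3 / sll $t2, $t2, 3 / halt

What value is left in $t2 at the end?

1728

after li $t4, 7: $t4=7
after li $t2, 8: $t2=8
after li $t6, -9: $t6=-9
after add $t6, $t6, $t2: $t6=(-9)+8=-1
sw $t4, (12) → M[12]=7
after add $t2, $t4, 11: $t2=7+11=18
after sll $t2, $t4, 2: $t2=7<<2=28
after add $t4, $t6, $t6: $t4=(-1)+(-1)=-2
after add $t6, $t6, $t2: $t6=(-1)+28=27
after sll $t2, $t6, 3: $t2=27<<3=216
after sll $t2, $t2, 3: $t2=216<<3=1728
halt.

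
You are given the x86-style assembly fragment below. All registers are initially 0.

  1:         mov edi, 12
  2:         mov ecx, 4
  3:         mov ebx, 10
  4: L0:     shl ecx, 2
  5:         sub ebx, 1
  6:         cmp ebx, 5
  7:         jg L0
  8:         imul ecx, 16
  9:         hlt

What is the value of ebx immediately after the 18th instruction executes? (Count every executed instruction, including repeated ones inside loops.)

after mov edi, 12: edi=12
after mov ecx, 4: ecx=4
after mov ebx, 10: ebx=10
after shl ecx, 2: ecx=4<<2=16
after sub ebx, 1: ebx=10-1=9
cmp ebx, 5  (cmp 9,5)
jg L0: taken
after shl ecx, 2: ecx=16<<2=64
after sub ebx, 1: ebx=9-1=8
cmp ebx, 5  (cmp 8,5)
jg L0: taken
after shl ecx, 2: ecx=64<<2=256
after sub ebx, 1: ebx=8-1=7
cmp ebx, 5  (cmp 7,5)
jg L0: taken
after shl ecx, 2: ecx=256<<2=1024
after sub ebx, 1: ebx=7-1=6
cmp ebx, 5  (cmp 6,5)
After step 18: ebx = 6.

6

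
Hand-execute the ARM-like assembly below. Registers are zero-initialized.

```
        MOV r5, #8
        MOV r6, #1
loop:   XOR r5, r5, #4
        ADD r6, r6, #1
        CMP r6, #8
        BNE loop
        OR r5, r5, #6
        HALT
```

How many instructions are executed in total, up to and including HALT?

r5=8
r6=1
r5=8^4=12
r6=1+1=2
CMP r6, #8  (cmp 2,8)
BNE loop: taken
r5=12^4=8
r6=2+1=3
CMP r6, #8  (cmp 3,8)
BNE loop: taken
r5=8^4=12
r6=3+1=4
CMP r6, #8  (cmp 4,8)
BNE loop: taken
r5=12^4=8
r6=4+1=5
CMP r6, #8  (cmp 5,8)
BNE loop: taken
r5=8^4=12
r6=5+1=6
CMP r6, #8  (cmp 6,8)
BNE loop: taken
r5=12^4=8
r6=6+1=7
CMP r6, #8  (cmp 7,8)
BNE loop: taken
r5=8^4=12
r6=7+1=8
CMP r6, #8  (cmp 8,8)
BNE loop: not taken
r5=12|6=14
halt.
Total executed instructions: 32.

32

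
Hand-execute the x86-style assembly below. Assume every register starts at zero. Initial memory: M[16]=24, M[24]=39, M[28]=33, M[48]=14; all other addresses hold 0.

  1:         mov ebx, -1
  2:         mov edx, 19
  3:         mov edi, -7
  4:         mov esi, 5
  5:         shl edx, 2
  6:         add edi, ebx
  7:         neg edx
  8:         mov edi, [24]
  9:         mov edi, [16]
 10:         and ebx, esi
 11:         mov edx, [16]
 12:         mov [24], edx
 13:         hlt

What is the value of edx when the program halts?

24

ebx=-1
edx=19
edi=-7
esi=5
edx=19<<2=76
edi=(-7)+(-1)=-8
edx=-(76)=-76
edi=M[24]=39
edi=M[16]=24
ebx=(-1)&5=5
edx=M[16]=24
mov [24], edx → M[24]=24
halt.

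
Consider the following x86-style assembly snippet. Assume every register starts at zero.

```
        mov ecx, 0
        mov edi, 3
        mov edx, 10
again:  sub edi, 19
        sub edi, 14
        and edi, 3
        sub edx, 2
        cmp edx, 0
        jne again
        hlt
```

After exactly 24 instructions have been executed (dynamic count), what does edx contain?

4

after mov ecx, 0: ecx=0
after mov edi, 3: edi=3
after mov edx, 10: edx=10
after sub edi, 19: edi=3-19=-16
after sub edi, 14: edi=(-16)-14=-30
after and edi, 3: edi=(-30)&3=2
after sub edx, 2: edx=10-2=8
cmp edx, 0  (cmp 8,0)
jne again: taken
after sub edi, 19: edi=2-19=-17
after sub edi, 14: edi=(-17)-14=-31
after and edi, 3: edi=(-31)&3=1
after sub edx, 2: edx=8-2=6
cmp edx, 0  (cmp 6,0)
jne again: taken
after sub edi, 19: edi=1-19=-18
after sub edi, 14: edi=(-18)-14=-32
after and edi, 3: edi=(-32)&3=0
after sub edx, 2: edx=6-2=4
cmp edx, 0  (cmp 4,0)
jne again: taken
after sub edi, 19: edi=0-19=-19
after sub edi, 14: edi=(-19)-14=-33
after and edi, 3: edi=(-33)&3=3
After step 24: edx = 4.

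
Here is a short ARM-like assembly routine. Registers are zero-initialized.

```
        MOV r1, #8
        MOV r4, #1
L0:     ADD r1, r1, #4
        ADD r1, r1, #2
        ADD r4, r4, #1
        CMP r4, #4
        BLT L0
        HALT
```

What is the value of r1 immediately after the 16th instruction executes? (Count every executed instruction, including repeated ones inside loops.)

MOV r1, #8 → r1=8
MOV r4, #1 → r4=1
ADD r1, r1, #4 → r1=8+4=12
ADD r1, r1, #2 → r1=12+2=14
ADD r4, r4, #1 → r4=1+1=2
CMP r4, #4  (cmp 2,4)
BLT L0: taken
ADD r1, r1, #4 → r1=14+4=18
ADD r1, r1, #2 → r1=18+2=20
ADD r4, r4, #1 → r4=2+1=3
CMP r4, #4  (cmp 3,4)
BLT L0: taken
ADD r1, r1, #4 → r1=20+4=24
ADD r1, r1, #2 → r1=24+2=26
ADD r4, r4, #1 → r4=3+1=4
CMP r4, #4  (cmp 4,4)
After step 16: r1 = 26.

26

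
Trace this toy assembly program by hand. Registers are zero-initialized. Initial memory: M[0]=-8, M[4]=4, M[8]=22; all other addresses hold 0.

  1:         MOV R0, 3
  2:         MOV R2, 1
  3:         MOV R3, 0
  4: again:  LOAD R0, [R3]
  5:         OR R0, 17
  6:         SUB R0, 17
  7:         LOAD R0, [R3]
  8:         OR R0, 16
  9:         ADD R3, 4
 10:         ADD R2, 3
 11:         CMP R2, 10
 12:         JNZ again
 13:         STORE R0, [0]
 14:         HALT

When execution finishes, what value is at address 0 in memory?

22

MOV R0, 3 → R0=3
MOV R2, 1 → R2=1
MOV R3, 0 → R3=0
LOAD R0, [R3] → R0=M[0]=-8
OR R0, 17 → R0=(-8)|17=-7
SUB R0, 17 → R0=(-7)-17=-24
LOAD R0, [R3] → R0=M[0]=-8
OR R0, 16 → R0=(-8)|16=-8
ADD R3, 4 → R3=0+4=4
ADD R2, 3 → R2=1+3=4
CMP R2, 10  (cmp 4,10)
JNZ again: taken
LOAD R0, [R3] → R0=M[4]=4
OR R0, 17 → R0=4|17=21
SUB R0, 17 → R0=21-17=4
LOAD R0, [R3] → R0=M[4]=4
OR R0, 16 → R0=4|16=20
ADD R3, 4 → R3=4+4=8
ADD R2, 3 → R2=4+3=7
CMP R2, 10  (cmp 7,10)
JNZ again: taken
LOAD R0, [R3] → R0=M[8]=22
OR R0, 17 → R0=22|17=23
SUB R0, 17 → R0=23-17=6
LOAD R0, [R3] → R0=M[8]=22
OR R0, 16 → R0=22|16=22
ADD R3, 4 → R3=8+4=12
ADD R2, 3 → R2=7+3=10
CMP R2, 10  (cmp 10,10)
JNZ again: not taken
STORE R0, [0] → M[0]=22
halt.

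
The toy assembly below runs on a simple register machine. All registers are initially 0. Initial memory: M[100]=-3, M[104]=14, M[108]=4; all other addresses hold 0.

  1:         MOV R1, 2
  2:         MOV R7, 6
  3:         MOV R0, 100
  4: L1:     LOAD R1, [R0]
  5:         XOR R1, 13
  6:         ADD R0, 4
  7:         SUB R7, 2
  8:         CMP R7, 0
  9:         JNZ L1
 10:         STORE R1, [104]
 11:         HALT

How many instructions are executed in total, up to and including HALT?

MOV R1, 2 → R1=2
MOV R7, 6 → R7=6
MOV R0, 100 → R0=100
LOAD R1, [R0] → R1=M[100]=-3
XOR R1, 13 → R1=(-3)^13=-16
ADD R0, 4 → R0=100+4=104
SUB R7, 2 → R7=6-2=4
CMP R7, 0  (cmp 4,0)
JNZ L1: taken
LOAD R1, [R0] → R1=M[104]=14
XOR R1, 13 → R1=14^13=3
ADD R0, 4 → R0=104+4=108
SUB R7, 2 → R7=4-2=2
CMP R7, 0  (cmp 2,0)
JNZ L1: taken
LOAD R1, [R0] → R1=M[108]=4
XOR R1, 13 → R1=4^13=9
ADD R0, 4 → R0=108+4=112
SUB R7, 2 → R7=2-2=0
CMP R7, 0  (cmp 0,0)
JNZ L1: not taken
STORE R1, [104] → M[104]=9
halt.
Total executed instructions: 23.

23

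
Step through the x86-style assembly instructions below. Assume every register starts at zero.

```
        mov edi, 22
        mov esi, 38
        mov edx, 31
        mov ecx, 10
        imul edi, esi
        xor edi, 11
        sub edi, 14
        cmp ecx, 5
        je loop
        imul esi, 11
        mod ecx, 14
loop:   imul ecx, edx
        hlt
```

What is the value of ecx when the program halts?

310

after mov edi, 22: edi=22
after mov esi, 38: esi=38
after mov edx, 31: edx=31
after mov ecx, 10: ecx=10
after imul edi, esi: edi=22*38=836
after xor edi, 11: edi=836^11=847
after sub edi, 14: edi=847-14=833
cmp ecx, 5  (cmp 10,5)
je loop: not taken
after imul esi, 11: esi=38*11=418
after mod ecx, 14: ecx=10%14=10
after imul ecx, edx: ecx=10*31=310
halt.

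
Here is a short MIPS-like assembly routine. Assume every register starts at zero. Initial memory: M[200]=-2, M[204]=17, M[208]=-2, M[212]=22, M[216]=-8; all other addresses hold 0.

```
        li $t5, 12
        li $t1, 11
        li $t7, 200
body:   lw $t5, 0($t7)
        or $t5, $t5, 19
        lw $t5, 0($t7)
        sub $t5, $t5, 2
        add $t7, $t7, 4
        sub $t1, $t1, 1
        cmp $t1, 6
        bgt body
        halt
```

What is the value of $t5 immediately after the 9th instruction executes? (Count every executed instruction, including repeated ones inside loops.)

li $t5, 12 → $t5=12
li $t1, 11 → $t1=11
li $t7, 200 → $t7=200
lw $t5, 0($t7) → $t5=M[200]=-2
or $t5, $t5, 19 → $t5=(-2)|19=-1
lw $t5, 0($t7) → $t5=M[200]=-2
sub $t5, $t5, 2 → $t5=(-2)-2=-4
add $t7, $t7, 4 → $t7=200+4=204
sub $t1, $t1, 1 → $t1=11-1=10
After step 9: $t5 = -4.

-4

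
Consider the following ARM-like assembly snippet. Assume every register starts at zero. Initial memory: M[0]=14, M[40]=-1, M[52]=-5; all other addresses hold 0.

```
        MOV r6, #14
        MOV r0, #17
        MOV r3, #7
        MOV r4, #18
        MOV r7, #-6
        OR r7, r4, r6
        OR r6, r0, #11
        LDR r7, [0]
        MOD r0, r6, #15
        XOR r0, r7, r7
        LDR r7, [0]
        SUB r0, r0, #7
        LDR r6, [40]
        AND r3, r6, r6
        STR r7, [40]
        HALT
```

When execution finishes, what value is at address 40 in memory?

14

after MOV r6, #14: r6=14
after MOV r0, #17: r0=17
after MOV r3, #7: r3=7
after MOV r4, #18: r4=18
after MOV r7, #-6: r7=-6
after OR r7, r4, r6: r7=18|14=30
after OR r6, r0, #11: r6=17|11=27
after LDR r7, [0]: r7=M[0]=14
after MOD r0, r6, #15: r0=27%15=12
after XOR r0, r7, r7: r0=14^14=0
after LDR r7, [0]: r7=M[0]=14
after SUB r0, r0, #7: r0=0-7=-7
after LDR r6, [40]: r6=M[40]=-1
after AND r3, r6, r6: r3=(-1)&(-1)=-1
STR r7, [40] → M[40]=14
halt.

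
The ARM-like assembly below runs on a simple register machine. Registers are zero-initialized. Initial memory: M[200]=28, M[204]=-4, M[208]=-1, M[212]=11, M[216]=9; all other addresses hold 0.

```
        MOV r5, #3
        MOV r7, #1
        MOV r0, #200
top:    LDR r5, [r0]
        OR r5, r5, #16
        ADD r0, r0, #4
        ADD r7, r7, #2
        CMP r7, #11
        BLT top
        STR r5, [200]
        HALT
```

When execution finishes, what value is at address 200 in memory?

25

r5=3
r7=1
r0=200
r5=M[200]=28
r5=28|16=28
r0=200+4=204
r7=1+2=3
CMP r7, #11  (cmp 3,11)
BLT top: taken
r5=M[204]=-4
r5=(-4)|16=-4
r0=204+4=208
r7=3+2=5
CMP r7, #11  (cmp 5,11)
BLT top: taken
r5=M[208]=-1
r5=(-1)|16=-1
r0=208+4=212
r7=5+2=7
CMP r7, #11  (cmp 7,11)
BLT top: taken
r5=M[212]=11
r5=11|16=27
r0=212+4=216
r7=7+2=9
CMP r7, #11  (cmp 9,11)
BLT top: taken
r5=M[216]=9
r5=9|16=25
r0=216+4=220
r7=9+2=11
CMP r7, #11  (cmp 11,11)
BLT top: not taken
STR r5, [200] → M[200]=25
halt.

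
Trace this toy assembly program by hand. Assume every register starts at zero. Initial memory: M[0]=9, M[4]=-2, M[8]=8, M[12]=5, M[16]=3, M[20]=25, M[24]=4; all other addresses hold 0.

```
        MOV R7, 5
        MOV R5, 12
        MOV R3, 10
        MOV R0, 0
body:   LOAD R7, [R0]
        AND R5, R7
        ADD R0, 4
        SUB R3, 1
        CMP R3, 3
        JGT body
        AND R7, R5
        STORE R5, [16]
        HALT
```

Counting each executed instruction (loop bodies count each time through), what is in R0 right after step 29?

MOV R7, 5 → R7=5
MOV R5, 12 → R5=12
MOV R3, 10 → R3=10
MOV R0, 0 → R0=0
LOAD R7, [R0] → R7=M[0]=9
AND R5, R7 → R5=12&9=8
ADD R0, 4 → R0=0+4=4
SUB R3, 1 → R3=10-1=9
CMP R3, 3  (cmp 9,3)
JGT body: taken
LOAD R7, [R0] → R7=M[4]=-2
AND R5, R7 → R5=8&(-2)=8
ADD R0, 4 → R0=4+4=8
SUB R3, 1 → R3=9-1=8
CMP R3, 3  (cmp 8,3)
JGT body: taken
LOAD R7, [R0] → R7=M[8]=8
AND R5, R7 → R5=8&8=8
ADD R0, 4 → R0=8+4=12
SUB R3, 1 → R3=8-1=7
CMP R3, 3  (cmp 7,3)
JGT body: taken
LOAD R7, [R0] → R7=M[12]=5
AND R5, R7 → R5=8&5=0
ADD R0, 4 → R0=12+4=16
SUB R3, 1 → R3=7-1=6
CMP R3, 3  (cmp 6,3)
JGT body: taken
LOAD R7, [R0] → R7=M[16]=3
After step 29: R0 = 16.

16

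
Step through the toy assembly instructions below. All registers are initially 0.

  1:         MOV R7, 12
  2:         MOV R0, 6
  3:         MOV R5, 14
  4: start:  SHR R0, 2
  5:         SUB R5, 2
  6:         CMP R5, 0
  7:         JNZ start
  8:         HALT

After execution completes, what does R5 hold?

MOV R7, 12 → R7=12
MOV R0, 6 → R0=6
MOV R5, 14 → R5=14
SHR R0, 2 → R0=6>>2=1
SUB R5, 2 → R5=14-2=12
CMP R5, 0  (cmp 12,0)
JNZ start: taken
SHR R0, 2 → R0=1>>2=0
SUB R5, 2 → R5=12-2=10
CMP R5, 0  (cmp 10,0)
JNZ start: taken
SHR R0, 2 → R0=0>>2=0
SUB R5, 2 → R5=10-2=8
CMP R5, 0  (cmp 8,0)
JNZ start: taken
SHR R0, 2 → R0=0>>2=0
SUB R5, 2 → R5=8-2=6
CMP R5, 0  (cmp 6,0)
JNZ start: taken
SHR R0, 2 → R0=0>>2=0
SUB R5, 2 → R5=6-2=4
CMP R5, 0  (cmp 4,0)
JNZ start: taken
SHR R0, 2 → R0=0>>2=0
SUB R5, 2 → R5=4-2=2
CMP R5, 0  (cmp 2,0)
JNZ start: taken
SHR R0, 2 → R0=0>>2=0
SUB R5, 2 → R5=2-2=0
CMP R5, 0  (cmp 0,0)
JNZ start: not taken
halt.

0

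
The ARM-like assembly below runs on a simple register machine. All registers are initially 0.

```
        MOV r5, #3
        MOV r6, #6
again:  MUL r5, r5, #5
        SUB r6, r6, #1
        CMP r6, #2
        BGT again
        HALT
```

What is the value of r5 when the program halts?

r5=3
r6=6
r5=3*5=15
r6=6-1=5
CMP r6, #2  (cmp 5,2)
BGT again: taken
r5=15*5=75
r6=5-1=4
CMP r6, #2  (cmp 4,2)
BGT again: taken
r5=75*5=375
r6=4-1=3
CMP r6, #2  (cmp 3,2)
BGT again: taken
r5=375*5=1875
r6=3-1=2
CMP r6, #2  (cmp 2,2)
BGT again: not taken
halt.

1875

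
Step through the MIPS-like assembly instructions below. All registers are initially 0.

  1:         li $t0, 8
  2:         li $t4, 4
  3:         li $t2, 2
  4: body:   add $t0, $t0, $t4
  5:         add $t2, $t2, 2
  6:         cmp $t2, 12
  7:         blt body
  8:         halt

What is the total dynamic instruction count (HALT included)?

24

li $t0, 8 → $t0=8
li $t4, 4 → $t4=4
li $t2, 2 → $t2=2
add $t0, $t0, $t4 → $t0=8+4=12
add $t2, $t2, 2 → $t2=2+2=4
cmp $t2, 12  (cmp 4,12)
blt body: taken
add $t0, $t0, $t4 → $t0=12+4=16
add $t2, $t2, 2 → $t2=4+2=6
cmp $t2, 12  (cmp 6,12)
blt body: taken
add $t0, $t0, $t4 → $t0=16+4=20
add $t2, $t2, 2 → $t2=6+2=8
cmp $t2, 12  (cmp 8,12)
blt body: taken
add $t0, $t0, $t4 → $t0=20+4=24
add $t2, $t2, 2 → $t2=8+2=10
cmp $t2, 12  (cmp 10,12)
blt body: taken
add $t0, $t0, $t4 → $t0=24+4=28
add $t2, $t2, 2 → $t2=10+2=12
cmp $t2, 12  (cmp 12,12)
blt body: not taken
halt.
Total executed instructions: 24.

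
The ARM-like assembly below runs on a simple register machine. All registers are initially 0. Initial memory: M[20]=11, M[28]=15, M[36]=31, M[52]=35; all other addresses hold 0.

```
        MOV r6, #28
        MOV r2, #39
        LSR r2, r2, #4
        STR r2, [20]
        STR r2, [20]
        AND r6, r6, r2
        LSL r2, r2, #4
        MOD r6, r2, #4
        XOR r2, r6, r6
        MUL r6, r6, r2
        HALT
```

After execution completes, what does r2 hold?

MOV r6, #28 → r6=28
MOV r2, #39 → r2=39
LSR r2, r2, #4 → r2=39>>4=2
STR r2, [20] → M[20]=2
STR r2, [20] → M[20]=2
AND r6, r6, r2 → r6=28&2=0
LSL r2, r2, #4 → r2=2<<4=32
MOD r6, r2, #4 → r6=32%4=0
XOR r2, r6, r6 → r2=0^0=0
MUL r6, r6, r2 → r6=0*0=0
halt.

0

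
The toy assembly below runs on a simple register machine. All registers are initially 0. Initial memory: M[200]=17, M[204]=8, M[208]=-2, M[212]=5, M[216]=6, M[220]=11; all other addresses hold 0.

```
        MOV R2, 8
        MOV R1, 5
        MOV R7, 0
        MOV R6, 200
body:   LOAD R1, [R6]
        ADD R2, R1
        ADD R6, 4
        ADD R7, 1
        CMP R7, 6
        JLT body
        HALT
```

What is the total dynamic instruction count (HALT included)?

MOV R2, 8 → R2=8
MOV R1, 5 → R1=5
MOV R7, 0 → R7=0
MOV R6, 200 → R6=200
LOAD R1, [R6] → R1=M[200]=17
ADD R2, R1 → R2=8+17=25
ADD R6, 4 → R6=200+4=204
ADD R7, 1 → R7=0+1=1
CMP R7, 6  (cmp 1,6)
JLT body: taken
LOAD R1, [R6] → R1=M[204]=8
ADD R2, R1 → R2=25+8=33
ADD R6, 4 → R6=204+4=208
ADD R7, 1 → R7=1+1=2
CMP R7, 6  (cmp 2,6)
JLT body: taken
LOAD R1, [R6] → R1=M[208]=-2
ADD R2, R1 → R2=33+(-2)=31
ADD R6, 4 → R6=208+4=212
ADD R7, 1 → R7=2+1=3
CMP R7, 6  (cmp 3,6)
JLT body: taken
LOAD R1, [R6] → R1=M[212]=5
ADD R2, R1 → R2=31+5=36
ADD R6, 4 → R6=212+4=216
ADD R7, 1 → R7=3+1=4
CMP R7, 6  (cmp 4,6)
JLT body: taken
LOAD R1, [R6] → R1=M[216]=6
ADD R2, R1 → R2=36+6=42
ADD R6, 4 → R6=216+4=220
ADD R7, 1 → R7=4+1=5
CMP R7, 6  (cmp 5,6)
JLT body: taken
LOAD R1, [R6] → R1=M[220]=11
ADD R2, R1 → R2=42+11=53
ADD R6, 4 → R6=220+4=224
ADD R7, 1 → R7=5+1=6
CMP R7, 6  (cmp 6,6)
JLT body: not taken
halt.
Total executed instructions: 41.

41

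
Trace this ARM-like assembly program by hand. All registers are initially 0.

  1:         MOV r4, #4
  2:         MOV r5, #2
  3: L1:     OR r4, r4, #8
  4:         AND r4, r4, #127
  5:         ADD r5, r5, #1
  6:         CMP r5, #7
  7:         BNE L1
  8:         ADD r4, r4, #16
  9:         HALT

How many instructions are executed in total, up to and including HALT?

29

r4=4
r5=2
r4=4|8=12
r4=12&127=12
r5=2+1=3
CMP r5, #7  (cmp 3,7)
BNE L1: taken
r4=12|8=12
r4=12&127=12
r5=3+1=4
CMP r5, #7  (cmp 4,7)
BNE L1: taken
r4=12|8=12
r4=12&127=12
r5=4+1=5
CMP r5, #7  (cmp 5,7)
BNE L1: taken
r4=12|8=12
r4=12&127=12
r5=5+1=6
CMP r5, #7  (cmp 6,7)
BNE L1: taken
r4=12|8=12
r4=12&127=12
r5=6+1=7
CMP r5, #7  (cmp 7,7)
BNE L1: not taken
r4=12+16=28
halt.
Total executed instructions: 29.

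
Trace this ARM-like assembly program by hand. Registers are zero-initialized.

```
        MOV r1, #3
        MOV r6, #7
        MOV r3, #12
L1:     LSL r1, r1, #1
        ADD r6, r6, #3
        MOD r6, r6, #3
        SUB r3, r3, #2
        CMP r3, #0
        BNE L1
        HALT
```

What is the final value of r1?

after MOV r1, #3: r1=3
after MOV r6, #7: r6=7
after MOV r3, #12: r3=12
after LSL r1, r1, #1: r1=3<<1=6
after ADD r6, r6, #3: r6=7+3=10
after MOD r6, r6, #3: r6=10%3=1
after SUB r3, r3, #2: r3=12-2=10
CMP r3, #0  (cmp 10,0)
BNE L1: taken
after LSL r1, r1, #1: r1=6<<1=12
after ADD r6, r6, #3: r6=1+3=4
after MOD r6, r6, #3: r6=4%3=1
after SUB r3, r3, #2: r3=10-2=8
CMP r3, #0  (cmp 8,0)
BNE L1: taken
after LSL r1, r1, #1: r1=12<<1=24
after ADD r6, r6, #3: r6=1+3=4
after MOD r6, r6, #3: r6=4%3=1
after SUB r3, r3, #2: r3=8-2=6
CMP r3, #0  (cmp 6,0)
BNE L1: taken
after LSL r1, r1, #1: r1=24<<1=48
after ADD r6, r6, #3: r6=1+3=4
after MOD r6, r6, #3: r6=4%3=1
after SUB r3, r3, #2: r3=6-2=4
CMP r3, #0  (cmp 4,0)
BNE L1: taken
after LSL r1, r1, #1: r1=48<<1=96
after ADD r6, r6, #3: r6=1+3=4
after MOD r6, r6, #3: r6=4%3=1
after SUB r3, r3, #2: r3=4-2=2
CMP r3, #0  (cmp 2,0)
BNE L1: taken
after LSL r1, r1, #1: r1=96<<1=192
after ADD r6, r6, #3: r6=1+3=4
after MOD r6, r6, #3: r6=4%3=1
after SUB r3, r3, #2: r3=2-2=0
CMP r3, #0  (cmp 0,0)
BNE L1: not taken
halt.

192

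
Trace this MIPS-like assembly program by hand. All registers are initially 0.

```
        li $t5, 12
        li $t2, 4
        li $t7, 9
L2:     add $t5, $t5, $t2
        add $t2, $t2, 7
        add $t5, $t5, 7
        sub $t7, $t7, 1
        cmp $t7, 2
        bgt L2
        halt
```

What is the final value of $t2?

53

after li $t5, 12: $t5=12
after li $t2, 4: $t2=4
after li $t7, 9: $t7=9
after add $t5, $t5, $t2: $t5=12+4=16
after add $t2, $t2, 7: $t2=4+7=11
after add $t5, $t5, 7: $t5=16+7=23
after sub $t7, $t7, 1: $t7=9-1=8
cmp $t7, 2  (cmp 8,2)
bgt L2: taken
after add $t5, $t5, $t2: $t5=23+11=34
after add $t2, $t2, 7: $t2=11+7=18
after add $t5, $t5, 7: $t5=34+7=41
after sub $t7, $t7, 1: $t7=8-1=7
cmp $t7, 2  (cmp 7,2)
bgt L2: taken
after add $t5, $t5, $t2: $t5=41+18=59
after add $t2, $t2, 7: $t2=18+7=25
after add $t5, $t5, 7: $t5=59+7=66
after sub $t7, $t7, 1: $t7=7-1=6
cmp $t7, 2  (cmp 6,2)
bgt L2: taken
after add $t5, $t5, $t2: $t5=66+25=91
after add $t2, $t2, 7: $t2=25+7=32
after add $t5, $t5, 7: $t5=91+7=98
after sub $t7, $t7, 1: $t7=6-1=5
cmp $t7, 2  (cmp 5,2)
bgt L2: taken
after add $t5, $t5, $t2: $t5=98+32=130
after add $t2, $t2, 7: $t2=32+7=39
after add $t5, $t5, 7: $t5=130+7=137
after sub $t7, $t7, 1: $t7=5-1=4
cmp $t7, 2  (cmp 4,2)
bgt L2: taken
after add $t5, $t5, $t2: $t5=137+39=176
after add $t2, $t2, 7: $t2=39+7=46
after add $t5, $t5, 7: $t5=176+7=183
after sub $t7, $t7, 1: $t7=4-1=3
cmp $t7, 2  (cmp 3,2)
bgt L2: taken
after add $t5, $t5, $t2: $t5=183+46=229
after add $t2, $t2, 7: $t2=46+7=53
after add $t5, $t5, 7: $t5=229+7=236
after sub $t7, $t7, 1: $t7=3-1=2
cmp $t7, 2  (cmp 2,2)
bgt L2: not taken
halt.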